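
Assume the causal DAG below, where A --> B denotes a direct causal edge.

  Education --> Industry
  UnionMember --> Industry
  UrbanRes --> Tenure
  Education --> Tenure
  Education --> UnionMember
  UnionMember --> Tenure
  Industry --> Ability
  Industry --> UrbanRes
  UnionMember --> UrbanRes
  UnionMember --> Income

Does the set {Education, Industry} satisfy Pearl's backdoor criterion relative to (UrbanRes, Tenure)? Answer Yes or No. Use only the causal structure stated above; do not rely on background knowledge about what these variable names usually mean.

No

Backdoor paths from UrbanRes to Tenure (paths whose first edge points into UrbanRes):
  P1: UrbanRes <- UnionMember <- Education -> Tenure
  P2: UrbanRes <- UnionMember -> Industry <- Education -> Tenure
  P3: UrbanRes <- UnionMember -> Tenure
  P4: UrbanRes <- Industry <- Education -> UnionMember -> Tenure
  P5: UrbanRes <- Industry <- Education -> Tenure
  P6: UrbanRes <- Industry <- UnionMember <- Education -> Tenure
  P7: UrbanRes <- Industry <- UnionMember -> Tenure
Condition 1 (no descendant of UrbanRes in the set): holds — descendants of UrbanRes are {Tenure}; none are in {Education, Industry}.
Condition 2 (every backdoor path blocked by {Education, Industry}):
  P1: blocked at fork node Education ∈ conditioning set.
  P2: blocked at fork node Education ∈ conditioning set.
  P3: open — no interior node is in the conditioning set.
  P4: blocked at chain node Industry ∈ conditioning set.
  P5: blocked at chain node Industry ∈ conditioning set.
  P6: blocked at chain node Industry ∈ conditioning set.
  P7: blocked at chain node Industry ∈ conditioning set.
{Education, Industry} does not satisfy the backdoor criterion.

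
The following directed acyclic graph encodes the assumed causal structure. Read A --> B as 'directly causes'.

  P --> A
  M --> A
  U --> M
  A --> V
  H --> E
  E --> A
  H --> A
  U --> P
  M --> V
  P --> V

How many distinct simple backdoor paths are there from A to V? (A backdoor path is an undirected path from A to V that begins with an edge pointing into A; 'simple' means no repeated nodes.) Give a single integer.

A backdoor path from A to V is any simple undirected path whose first edge points into A (i.e. leaves A via a parent).
Parents of A: {E, H, M, P}.
Enumerating:
  P1: A <- M <- U -> P -> V
  P2: A <- M -> V
  P3: A <- P <- U -> M -> V
  P4: A <- P -> V
That exhausts the simple backdoor paths. Count: 4.

4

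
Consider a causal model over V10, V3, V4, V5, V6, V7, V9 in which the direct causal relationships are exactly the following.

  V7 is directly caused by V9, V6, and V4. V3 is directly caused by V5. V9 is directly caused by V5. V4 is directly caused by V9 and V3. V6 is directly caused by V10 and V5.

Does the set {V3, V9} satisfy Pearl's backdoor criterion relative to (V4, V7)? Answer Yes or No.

Backdoor paths from V4 to V7 (paths whose first edge points into V4):
  P1: V4 <- V9 <- V5 -> V6 -> V7
  P2: V4 <- V9 -> V7
  P3: V4 <- V3 <- V5 -> V9 -> V7
  P4: V4 <- V3 <- V5 -> V6 -> V7
Condition 1 (no descendant of V4 in the set): holds — descendants of V4 are {V7}; none are in {V3, V9}.
Condition 2 (every backdoor path blocked by {V3, V9}):
  P1: blocked at chain node V9 ∈ conditioning set.
  P2: blocked at fork node V9 ∈ conditioning set.
  P3: blocked at chain node V3 ∈ conditioning set.
  P4: blocked at chain node V3 ∈ conditioning set.
{V3, V9} satisfies the backdoor criterion.

Yes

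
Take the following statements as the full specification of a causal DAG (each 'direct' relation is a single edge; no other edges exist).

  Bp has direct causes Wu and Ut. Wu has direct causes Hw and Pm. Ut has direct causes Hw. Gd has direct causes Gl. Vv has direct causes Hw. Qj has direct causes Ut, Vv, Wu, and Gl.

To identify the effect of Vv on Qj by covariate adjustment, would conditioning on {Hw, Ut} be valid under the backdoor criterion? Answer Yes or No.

Yes

Backdoor paths from Vv to Qj (paths whose first edge points into Vv):
  P1: Vv <- Hw -> Ut -> Bp <- Wu -> Qj
  P2: Vv <- Hw -> Ut -> Qj
  P3: Vv <- Hw -> Wu -> Bp <- Ut -> Qj
  P4: Vv <- Hw -> Wu -> Qj
Condition 1 (no descendant of Vv in the set): holds — descendants of Vv are {Qj}; none are in {Hw, Ut}.
Condition 2 (every backdoor path blocked by {Hw, Ut}):
  P1: blocked at fork node Hw ∈ conditioning set.
  P2: blocked at fork node Hw ∈ conditioning set.
  P3: blocked at fork node Hw ∈ conditioning set.
  P4: blocked at fork node Hw ∈ conditioning set.
{Hw, Ut} satisfies the backdoor criterion.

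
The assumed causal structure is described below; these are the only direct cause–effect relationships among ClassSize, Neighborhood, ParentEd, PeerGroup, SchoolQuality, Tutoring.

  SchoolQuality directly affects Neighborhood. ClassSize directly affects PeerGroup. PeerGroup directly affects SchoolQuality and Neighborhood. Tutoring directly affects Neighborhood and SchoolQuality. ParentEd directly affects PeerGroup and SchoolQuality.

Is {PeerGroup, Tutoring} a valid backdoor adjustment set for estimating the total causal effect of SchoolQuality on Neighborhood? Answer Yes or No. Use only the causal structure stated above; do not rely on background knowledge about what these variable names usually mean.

Yes

Backdoor paths from SchoolQuality to Neighborhood (paths whose first edge points into SchoolQuality):
  P1: SchoolQuality <- ParentEd -> PeerGroup -> Neighborhood
  P2: SchoolQuality <- Tutoring -> Neighborhood
  P3: SchoolQuality <- PeerGroup -> Neighborhood
Condition 1 (no descendant of SchoolQuality in the set): holds — descendants of SchoolQuality are {Neighborhood}; none are in {PeerGroup, Tutoring}.
Condition 2 (every backdoor path blocked by {PeerGroup, Tutoring}):
  P1: blocked at chain node PeerGroup ∈ conditioning set.
  P2: blocked at fork node Tutoring ∈ conditioning set.
  P3: blocked at fork node PeerGroup ∈ conditioning set.
{PeerGroup, Tutoring} satisfies the backdoor criterion.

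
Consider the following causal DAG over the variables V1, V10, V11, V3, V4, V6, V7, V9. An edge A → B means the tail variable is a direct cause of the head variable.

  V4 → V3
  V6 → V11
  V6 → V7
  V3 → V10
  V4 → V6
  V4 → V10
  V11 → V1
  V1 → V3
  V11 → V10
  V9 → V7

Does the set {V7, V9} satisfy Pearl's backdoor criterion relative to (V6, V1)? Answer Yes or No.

No

Backdoor paths from V6 to V1 (paths whose first edge points into V6):
  P1: V6 <- V4 -> V3 <- V1
  P2: V6 <- V4 -> V3 -> V10 <- V11 -> V1
  P3: V6 <- V4 -> V10 <- V11 -> V1
  P4: V6 <- V4 -> V10 <- V3 <- V1
Condition 1 (no descendant of V6 in the set): FAILS — V7 is a descendant of V6.
Condition 2 (every backdoor path blocked by {V7, V9}):
  P1: blocked at collider V3 (neither it nor any descendant is in the conditioning set).
  P2: blocked at collider V10 (neither it nor any descendant is in the conditioning set).
  P3: blocked at collider V10 (neither it nor any descendant is in the conditioning set).
  P4: blocked at collider V10 (neither it nor any descendant is in the conditioning set).
{V7, V9} does not satisfy the backdoor criterion.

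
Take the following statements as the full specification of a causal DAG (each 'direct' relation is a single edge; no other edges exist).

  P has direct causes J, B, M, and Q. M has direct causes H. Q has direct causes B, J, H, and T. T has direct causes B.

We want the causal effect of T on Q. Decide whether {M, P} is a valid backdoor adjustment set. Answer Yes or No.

Backdoor paths from T to Q (paths whose first edge points into T):
  P1: T <- B -> Q
  P2: T <- B -> P <- M <- H -> Q
  P3: T <- B -> P <- J -> Q
  P4: T <- B -> P <- Q
Condition 1 (no descendant of T in the set): FAILS — P is a descendant of T.
Condition 2 (every backdoor path blocked by {M, P}):
  P1: open — no interior node is in the conditioning set.
  P2: blocked at chain node M ∈ conditioning set.
  P3: open — collider(s) P are conditioned on (or have a conditioned descendant) and no non-collider on the path is in the set.
  P4: open — collider(s) P are conditioned on (or have a conditioned descendant) and no non-collider on the path is in the set.
{M, P} does not satisfy the backdoor criterion.

No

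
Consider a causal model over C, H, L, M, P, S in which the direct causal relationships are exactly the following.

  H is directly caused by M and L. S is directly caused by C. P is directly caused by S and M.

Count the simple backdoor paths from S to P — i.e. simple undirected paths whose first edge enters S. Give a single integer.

A backdoor path from S to P is any simple undirected path whose first edge points into S (i.e. leaves S via a parent).
Parents of S: {C}.
No simple path from any parent of S reaches P without revisiting S, so there are no backdoor paths.

0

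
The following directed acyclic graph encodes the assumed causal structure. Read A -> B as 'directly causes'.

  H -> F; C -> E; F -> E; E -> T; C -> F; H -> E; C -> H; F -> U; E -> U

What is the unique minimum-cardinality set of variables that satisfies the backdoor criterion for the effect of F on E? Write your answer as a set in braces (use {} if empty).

{C, H}

Variables eligible for adjustment (non-descendants of F, excluding F and E): {C, H}.
Backdoor paths from F to E:
  P1: F <- C -> H -> E
  P2: F <- C -> E
  P3: F <- H <- C -> E
  P4: F <- H -> E
The empty set is not sufficient: P1 (F <- C -> H -> E) has no collider blocking it and no conditioned non-collider, so it is open.
Try {C, H}:
  P1: blocked at fork node C ∈ conditioning set.
  P2: blocked at fork node C ∈ conditioning set.
  P3: blocked at chain node H ∈ conditioning set.
  P4: blocked at fork node H ∈ conditioning set.
{C, H} contains no descendant of F and blocks every backdoor path.
Every element of {C, H} is needed (dropping C leaves P2 open; dropping H leaves P4 open), so no proper subset is valid.
Among all size-2 subsets of the eligible variables, only {C, H} blocks every backdoor path, so it is the unique smallest valid adjustment set.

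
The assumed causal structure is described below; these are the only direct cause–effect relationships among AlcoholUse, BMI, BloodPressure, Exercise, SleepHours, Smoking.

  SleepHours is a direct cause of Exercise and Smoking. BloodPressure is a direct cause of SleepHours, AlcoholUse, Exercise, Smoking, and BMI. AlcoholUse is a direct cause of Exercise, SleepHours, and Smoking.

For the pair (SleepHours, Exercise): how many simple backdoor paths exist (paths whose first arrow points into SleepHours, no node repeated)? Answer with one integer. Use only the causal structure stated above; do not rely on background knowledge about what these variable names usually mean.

A backdoor path from SleepHours to Exercise is any simple undirected path whose first edge points into SleepHours (i.e. leaves SleepHours via a parent).
Parents of SleepHours: {AlcoholUse, BloodPressure}.
Enumerating:
  P1: SleepHours <- BloodPressure -> AlcoholUse -> Exercise
  P2: SleepHours <- BloodPressure -> Smoking <- AlcoholUse -> Exercise
  P3: SleepHours <- BloodPressure -> Exercise
  P4: SleepHours <- AlcoholUse <- BloodPressure -> Exercise
  P5: SleepHours <- AlcoholUse -> Smoking <- BloodPressure -> Exercise
  P6: SleepHours <- AlcoholUse -> Exercise
That exhausts the simple backdoor paths. Count: 6.

6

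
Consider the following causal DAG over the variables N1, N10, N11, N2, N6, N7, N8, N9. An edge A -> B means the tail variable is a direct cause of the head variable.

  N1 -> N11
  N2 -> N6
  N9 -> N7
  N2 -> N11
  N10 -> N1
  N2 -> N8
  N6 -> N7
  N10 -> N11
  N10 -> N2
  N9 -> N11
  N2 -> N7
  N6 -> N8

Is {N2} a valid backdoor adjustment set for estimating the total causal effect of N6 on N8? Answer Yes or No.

Backdoor paths from N6 to N8 (paths whose first edge points into N6):
  P1: N6 <- N2 -> N8
Condition 1 (no descendant of N6 in the set): holds — descendants of N6 are {N7, N8}; none are in {N2}.
Condition 2 (every backdoor path blocked by {N2}):
  P1: blocked at fork node N2 ∈ conditioning set.
{N2} satisfies the backdoor criterion.

Yes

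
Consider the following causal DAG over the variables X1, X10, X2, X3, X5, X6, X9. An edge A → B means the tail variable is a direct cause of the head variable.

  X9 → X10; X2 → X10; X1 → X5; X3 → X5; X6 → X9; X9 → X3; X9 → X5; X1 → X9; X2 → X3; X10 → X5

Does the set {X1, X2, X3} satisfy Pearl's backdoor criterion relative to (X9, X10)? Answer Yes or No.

Backdoor paths from X9 to X10 (paths whose first edge points into X9):
  P1: X9 <- X1 -> X5 <- X10
  P2: X9 <- X1 -> X5 <- X3 <- X2 -> X10
Condition 1 (no descendant of X9 in the set): FAILS — X3 is a descendant of X9.
Condition 2 (every backdoor path blocked by {X1, X2, X3}):
  P1: blocked at fork node X1 ∈ conditioning set.
  P2: blocked at fork node X1 ∈ conditioning set.
{X1, X2, X3} does not satisfy the backdoor criterion.

No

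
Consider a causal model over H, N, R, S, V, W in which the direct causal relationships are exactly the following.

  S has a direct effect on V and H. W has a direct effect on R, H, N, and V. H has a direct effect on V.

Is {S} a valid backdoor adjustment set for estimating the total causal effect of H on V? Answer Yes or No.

No

Backdoor paths from H to V (paths whose first edge points into H):
  P1: H <- S -> V
  P2: H <- W -> V
Condition 1 (no descendant of H in the set): holds — descendants of H are {V}; none are in {S}.
Condition 2 (every backdoor path blocked by {S}):
  P1: blocked at fork node S ∈ conditioning set.
  P2: open — no interior node is in the conditioning set.
{S} does not satisfy the backdoor criterion.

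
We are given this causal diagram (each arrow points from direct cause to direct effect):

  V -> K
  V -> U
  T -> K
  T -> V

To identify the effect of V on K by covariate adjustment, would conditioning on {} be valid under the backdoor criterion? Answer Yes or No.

No

Backdoor paths from V to K (paths whose first edge points into V):
  P1: V <- T -> K
Condition 1 (no descendant of V in the set): holds — descendants of V are {K, U}; none are in {}.
Condition 2 (every backdoor path blocked by {}):
  P1: open — no interior node is in the conditioning set.
{} does not satisfy the backdoor criterion.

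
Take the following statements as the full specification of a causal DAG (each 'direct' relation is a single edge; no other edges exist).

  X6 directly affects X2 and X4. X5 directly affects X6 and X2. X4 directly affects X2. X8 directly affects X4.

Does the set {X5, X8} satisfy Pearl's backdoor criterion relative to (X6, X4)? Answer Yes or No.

Yes

Backdoor paths from X6 to X4 (paths whose first edge points into X6):
  P1: X6 <- X5 -> X2 <- X4
Condition 1 (no descendant of X6 in the set): holds — descendants of X6 are {X2, X4}; none are in {X5, X8}.
Condition 2 (every backdoor path blocked by {X5, X8}):
  P1: blocked at fork node X5 ∈ conditioning set.
{X5, X8} satisfies the backdoor criterion.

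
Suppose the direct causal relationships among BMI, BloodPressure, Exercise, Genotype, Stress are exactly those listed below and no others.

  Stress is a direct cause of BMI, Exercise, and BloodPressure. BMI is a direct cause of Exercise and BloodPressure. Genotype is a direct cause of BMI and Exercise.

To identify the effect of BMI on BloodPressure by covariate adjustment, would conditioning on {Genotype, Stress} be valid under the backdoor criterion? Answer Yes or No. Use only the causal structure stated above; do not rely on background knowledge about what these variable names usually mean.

Yes

Backdoor paths from BMI to BloodPressure (paths whose first edge points into BMI):
  P1: BMI <- Stress -> BloodPressure
  P2: BMI <- Genotype -> Exercise <- Stress -> BloodPressure
Condition 1 (no descendant of BMI in the set): holds — descendants of BMI are {BloodPressure, Exercise}; none are in {Genotype, Stress}.
Condition 2 (every backdoor path blocked by {Genotype, Stress}):
  P1: blocked at fork node Stress ∈ conditioning set.
  P2: blocked at fork node Genotype ∈ conditioning set.
{Genotype, Stress} satisfies the backdoor criterion.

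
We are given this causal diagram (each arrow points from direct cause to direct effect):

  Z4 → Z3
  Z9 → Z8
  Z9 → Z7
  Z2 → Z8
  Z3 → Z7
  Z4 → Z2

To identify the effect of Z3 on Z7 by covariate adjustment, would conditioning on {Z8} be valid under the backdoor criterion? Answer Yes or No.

No

Backdoor paths from Z3 to Z7 (paths whose first edge points into Z3):
  P1: Z3 <- Z4 -> Z2 -> Z8 <- Z9 -> Z7
Condition 1 (no descendant of Z3 in the set): holds — descendants of Z3 are {Z7}; none are in {Z8}.
Condition 2 (every backdoor path blocked by {Z8}):
  P1: open — collider(s) Z8 are conditioned on (or have a conditioned descendant) and no non-collider on the path is in the set.
{Z8} does not satisfy the backdoor criterion.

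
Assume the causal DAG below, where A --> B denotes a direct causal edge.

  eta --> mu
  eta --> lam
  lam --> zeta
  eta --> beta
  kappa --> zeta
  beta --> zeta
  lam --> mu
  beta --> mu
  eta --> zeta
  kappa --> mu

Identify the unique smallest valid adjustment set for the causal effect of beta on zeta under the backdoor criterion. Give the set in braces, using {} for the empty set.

{eta}

Variables eligible for adjustment (non-descendants of beta, excluding beta and zeta): {eta, kappa, lam}.
Backdoor paths from beta to zeta:
  P1: beta <- eta -> lam -> zeta
  P2: beta <- eta -> lam -> mu <- kappa -> zeta
  P3: beta <- eta -> zeta
  P4: beta <- eta -> mu <- lam -> zeta
  P5: beta <- eta -> mu <- kappa -> zeta
The empty set is not sufficient: P1 (beta <- eta -> lam -> zeta) has no collider blocking it and no conditioned non-collider, so it is open.
Try {eta}:
  P1: blocked at fork node eta ∈ conditioning set.
  P2: blocked at fork node eta ∈ conditioning set.
  P3: blocked at fork node eta ∈ conditioning set.
  P4: blocked at fork node eta ∈ conditioning set.
  P5: blocked at fork node eta ∈ conditioning set.
{eta} contains no descendant of beta and blocks every backdoor path.
No other singleton works — e.g. {lam} leaves P3 open — so {eta} is the unique smallest valid adjustment set.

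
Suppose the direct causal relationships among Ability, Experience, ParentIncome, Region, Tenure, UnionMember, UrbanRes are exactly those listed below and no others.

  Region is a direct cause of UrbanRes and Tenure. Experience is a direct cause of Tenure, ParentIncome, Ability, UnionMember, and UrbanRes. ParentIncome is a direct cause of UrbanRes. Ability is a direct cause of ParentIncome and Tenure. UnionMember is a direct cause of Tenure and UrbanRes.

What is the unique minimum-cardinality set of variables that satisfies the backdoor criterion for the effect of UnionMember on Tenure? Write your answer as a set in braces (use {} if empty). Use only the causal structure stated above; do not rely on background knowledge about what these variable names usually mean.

{Experience}

Variables eligible for adjustment (non-descendants of UnionMember, excluding UnionMember and Tenure): {Ability, Experience, ParentIncome, Region}.
Backdoor paths from UnionMember to Tenure:
  P1: UnionMember <- Experience -> Ability -> ParentIncome -> UrbanRes <- Region -> Tenure
  P2: UnionMember <- Experience -> Ability -> Tenure
  P3: UnionMember <- Experience -> ParentIncome <- Ability -> Tenure
  P4: UnionMember <- Experience -> ParentIncome -> UrbanRes <- Region -> Tenure
  P5: UnionMember <- Experience -> UrbanRes <- Region -> Tenure
  P6: UnionMember <- Experience -> UrbanRes <- ParentIncome <- Ability -> Tenure
  P7: UnionMember <- Experience -> Tenure
The empty set is not sufficient: P2 (UnionMember <- Experience -> Ability -> Tenure) has no collider blocking it and no conditioned non-collider, so it is open.
Try {Experience}:
  P1: blocked at fork node Experience ∈ conditioning set.
  P2: blocked at fork node Experience ∈ conditioning set.
  P3: blocked at fork node Experience ∈ conditioning set.
  P4: blocked at fork node Experience ∈ conditioning set.
  P5: blocked at fork node Experience ∈ conditioning set.
  P6: blocked at fork node Experience ∈ conditioning set.
  P7: blocked at fork node Experience ∈ conditioning set.
{Experience} contains no descendant of UnionMember and blocks every backdoor path.
No other singleton works — e.g. {Ability} leaves P7 open — so {Experience} is the unique smallest valid adjustment set.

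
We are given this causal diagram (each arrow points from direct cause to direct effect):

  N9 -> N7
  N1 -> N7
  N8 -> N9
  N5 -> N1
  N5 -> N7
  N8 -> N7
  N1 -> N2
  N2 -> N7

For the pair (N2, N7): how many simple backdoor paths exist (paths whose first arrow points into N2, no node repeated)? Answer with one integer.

2

A backdoor path from N2 to N7 is any simple undirected path whose first edge points into N2 (i.e. leaves N2 via a parent).
Parents of N2: {N1}.
Enumerating:
  P1: N2 <- N1 <- N5 -> N7
  P2: N2 <- N1 -> N7
That exhausts the simple backdoor paths. Count: 2.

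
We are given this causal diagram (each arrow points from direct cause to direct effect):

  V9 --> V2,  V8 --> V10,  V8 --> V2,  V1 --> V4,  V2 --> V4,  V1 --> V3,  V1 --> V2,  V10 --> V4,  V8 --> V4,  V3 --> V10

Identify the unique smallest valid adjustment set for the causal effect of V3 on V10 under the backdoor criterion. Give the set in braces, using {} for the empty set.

Variables eligible for adjustment (non-descendants of V3, excluding V3 and V10): {V1, V2, V8, V9}.
Backdoor paths from V3 to V10:
  P1: V3 <- V1 -> V2 <- V8 -> V10
  P2: V3 <- V1 -> V2 <- V8 -> V4 <- V10
  P3: V3 <- V1 -> V2 -> V4 <- V8 -> V10
  P4: V3 <- V1 -> V2 -> V4 <- V10
  P5: V3 <- V1 -> V4 <- V8 -> V10
  P6: V3 <- V1 -> V4 <- V2 <- V8 -> V10
  P7: V3 <- V1 -> V4 <- V10
Each backdoor path contains an unconditioned collider, so every path is already blocked with the empty conditioning set:
  P1: blocked at collider V2 (neither it nor any descendant is in the conditioning set).
  P2: blocked at collider V2 (neither it nor any descendant is in the conditioning set).
  P3: blocked at collider V4 (neither it nor any descendant is in the conditioning set).
  P4: blocked at collider V4 (neither it nor any descendant is in the conditioning set).
  P5: blocked at collider V4 (neither it nor any descendant is in the conditioning set).
  P6: blocked at collider V4 (neither it nor any descendant is in the conditioning set).
  P7: blocked at collider V4 (neither it nor any descendant is in the conditioning set).
The empty set is therefore the unique smallest valid set.

{}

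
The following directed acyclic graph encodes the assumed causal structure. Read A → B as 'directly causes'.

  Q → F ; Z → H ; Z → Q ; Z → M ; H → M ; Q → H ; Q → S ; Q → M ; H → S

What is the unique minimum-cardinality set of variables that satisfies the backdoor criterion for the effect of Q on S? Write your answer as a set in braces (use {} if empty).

Variables eligible for adjustment (non-descendants of Q, excluding Q and S): {Z}.
Backdoor paths from Q to S:
  P1: Q <- Z -> H -> S
  P2: Q <- Z -> M <- H -> S
The empty set is not sufficient: P1 (Q <- Z -> H -> S) has no collider blocking it and no conditioned non-collider, so it is open.
Try {Z}:
  P1: blocked at fork node Z ∈ conditioning set.
  P2: blocked at fork node Z ∈ conditioning set.
{Z} contains no descendant of Q and blocks every backdoor path.
{Z} is the unique smallest valid adjustment set.

{Z}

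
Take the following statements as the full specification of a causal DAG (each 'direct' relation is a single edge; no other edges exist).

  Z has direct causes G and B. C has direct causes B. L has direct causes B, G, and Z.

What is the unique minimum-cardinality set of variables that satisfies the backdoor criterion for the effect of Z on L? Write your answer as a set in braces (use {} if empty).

Variables eligible for adjustment (non-descendants of Z, excluding Z and L): {B, C, G}.
Backdoor paths from Z to L:
  P1: Z <- B -> L
  P2: Z <- G -> L
The empty set is not sufficient: P1 (Z <- B -> L) has no collider blocking it and no conditioned non-collider, so it is open.
Try {B, G}:
  P1: blocked at fork node B ∈ conditioning set.
  P2: blocked at fork node G ∈ conditioning set.
{B, G} contains no descendant of Z and blocks every backdoor path.
Every element of {B, G} is needed (dropping B leaves P1 open; dropping G leaves P2 open), so no proper subset is valid.
Among all size-2 subsets of the eligible variables, only {B, G} blocks every backdoor path, so it is the unique smallest valid adjustment set.

{B, G}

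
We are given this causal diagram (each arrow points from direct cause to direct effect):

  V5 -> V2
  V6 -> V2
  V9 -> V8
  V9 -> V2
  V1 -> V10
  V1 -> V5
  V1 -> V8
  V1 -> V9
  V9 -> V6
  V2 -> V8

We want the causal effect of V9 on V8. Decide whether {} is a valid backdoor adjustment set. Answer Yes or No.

Backdoor paths from V9 to V8 (paths whose first edge points into V9):
  P1: V9 <- V1 -> V5 -> V2 -> V8
  P2: V9 <- V1 -> V8
Condition 1 (no descendant of V9 in the set): holds — descendants of V9 are {V2, V6, V8}; none are in {}.
Condition 2 (every backdoor path blocked by {}):
  P1: open — no interior node is in the conditioning set.
  P2: open — no interior node is in the conditioning set.
{} does not satisfy the backdoor criterion.

No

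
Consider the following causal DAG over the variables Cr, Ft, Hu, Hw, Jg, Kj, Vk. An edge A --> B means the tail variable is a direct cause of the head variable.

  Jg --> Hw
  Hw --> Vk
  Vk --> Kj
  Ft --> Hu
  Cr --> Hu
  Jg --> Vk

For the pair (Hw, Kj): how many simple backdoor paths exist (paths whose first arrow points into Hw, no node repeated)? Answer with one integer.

1

A backdoor path from Hw to Kj is any simple undirected path whose first edge points into Hw (i.e. leaves Hw via a parent).
Parents of Hw: {Jg}.
Enumerating:
  P1: Hw <- Jg -> Vk -> Kj
That exhausts the simple backdoor paths. Count: 1.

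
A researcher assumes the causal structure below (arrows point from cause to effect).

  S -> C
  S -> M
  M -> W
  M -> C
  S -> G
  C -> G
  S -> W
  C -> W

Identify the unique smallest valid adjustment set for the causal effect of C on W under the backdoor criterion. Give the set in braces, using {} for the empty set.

Variables eligible for adjustment (non-descendants of C, excluding C and W): {M, S}.
Backdoor paths from C to W:
  P1: C <- S -> M -> W
  P2: C <- S -> W
  P3: C <- M <- S -> W
  P4: C <- M -> W
The empty set is not sufficient: P1 (C <- S -> M -> W) has no collider blocking it and no conditioned non-collider, so it is open.
Try {M, S}:
  P1: blocked at fork node S ∈ conditioning set.
  P2: blocked at fork node S ∈ conditioning set.
  P3: blocked at chain node M ∈ conditioning set.
  P4: blocked at fork node M ∈ conditioning set.
{M, S} contains no descendant of C and blocks every backdoor path.
Every element of {M, S} is needed (dropping M leaves P4 open; dropping S leaves P2 open), so no proper subset is valid.
Among all size-2 subsets of the eligible variables, only {M, S} blocks every backdoor path, so it is the unique smallest valid adjustment set.

{M, S}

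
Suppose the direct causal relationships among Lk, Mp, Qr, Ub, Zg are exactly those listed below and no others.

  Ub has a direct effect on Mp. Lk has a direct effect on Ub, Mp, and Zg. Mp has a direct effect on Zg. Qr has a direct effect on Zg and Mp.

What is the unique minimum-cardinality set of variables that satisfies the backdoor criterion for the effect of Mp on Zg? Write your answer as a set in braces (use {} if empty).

{Lk, Qr}

Variables eligible for adjustment (non-descendants of Mp, excluding Mp and Zg): {Lk, Qr, Ub}.
Backdoor paths from Mp to Zg:
  P1: Mp <- Qr -> Zg
  P2: Mp <- Lk -> Zg
  P3: Mp <- Ub <- Lk -> Zg
The empty set is not sufficient: P1 (Mp <- Qr -> Zg) has no collider blocking it and no conditioned non-collider, so it is open.
Try {Lk, Qr}:
  P1: blocked at fork node Qr ∈ conditioning set.
  P2: blocked at fork node Lk ∈ conditioning set.
  P3: blocked at fork node Lk ∈ conditioning set.
{Lk, Qr} contains no descendant of Mp and blocks every backdoor path.
Every element of {Lk, Qr} is needed (dropping Lk leaves P2 open; dropping Qr leaves P1 open), so no proper subset is valid.
Among all size-2 subsets of the eligible variables, only {Lk, Qr} blocks every backdoor path, so it is the unique smallest valid adjustment set.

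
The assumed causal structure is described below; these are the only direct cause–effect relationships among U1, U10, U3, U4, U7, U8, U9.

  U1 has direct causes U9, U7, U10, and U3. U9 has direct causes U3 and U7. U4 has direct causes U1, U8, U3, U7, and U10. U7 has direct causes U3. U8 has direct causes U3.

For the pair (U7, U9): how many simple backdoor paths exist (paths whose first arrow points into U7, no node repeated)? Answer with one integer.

6

A backdoor path from U7 to U9 is any simple undirected path whose first edge points into U7 (i.e. leaves U7 via a parent).
Parents of U7: {U3}.
Enumerating:
  P1: U7 <- U3 -> U9
  P2: U7 <- U3 -> U8 -> U4 <- U10 -> U1 <- U9
  P3: U7 <- U3 -> U8 -> U4 <- U1 <- U9
  P4: U7 <- U3 -> U1 <- U9
  P5: U7 <- U3 -> U4 <- U10 -> U1 <- U9
  P6: U7 <- U3 -> U4 <- U1 <- U9
That exhausts the simple backdoor paths. Count: 6.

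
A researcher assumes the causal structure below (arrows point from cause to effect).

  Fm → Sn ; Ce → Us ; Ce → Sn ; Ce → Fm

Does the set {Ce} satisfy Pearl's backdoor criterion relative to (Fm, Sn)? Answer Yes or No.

Yes

Backdoor paths from Fm to Sn (paths whose first edge points into Fm):
  P1: Fm <- Ce -> Sn
Condition 1 (no descendant of Fm in the set): holds — descendants of Fm are {Sn}; none are in {Ce}.
Condition 2 (every backdoor path blocked by {Ce}):
  P1: blocked at fork node Ce ∈ conditioning set.
{Ce} satisfies the backdoor criterion.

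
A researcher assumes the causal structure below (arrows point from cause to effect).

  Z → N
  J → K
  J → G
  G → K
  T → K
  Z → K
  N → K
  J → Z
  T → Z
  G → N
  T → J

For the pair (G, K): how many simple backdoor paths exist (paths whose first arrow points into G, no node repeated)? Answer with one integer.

7

A backdoor path from G to K is any simple undirected path whose first edge points into G (i.e. leaves G via a parent).
Parents of G: {J}.
Enumerating:
  P1: G <- J <- T -> Z -> N -> K
  P2: G <- J <- T -> Z -> K
  P3: G <- J <- T -> K
  P4: G <- J -> Z <- T -> K
  P5: G <- J -> Z -> N -> K
  P6: G <- J -> Z -> K
  P7: G <- J -> K
That exhausts the simple backdoor paths. Count: 7.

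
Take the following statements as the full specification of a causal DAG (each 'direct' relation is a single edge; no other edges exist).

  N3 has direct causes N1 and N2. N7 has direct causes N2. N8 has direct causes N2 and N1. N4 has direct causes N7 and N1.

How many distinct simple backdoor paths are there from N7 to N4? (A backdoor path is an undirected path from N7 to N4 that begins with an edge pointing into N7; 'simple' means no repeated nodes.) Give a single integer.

2

A backdoor path from N7 to N4 is any simple undirected path whose first edge points into N7 (i.e. leaves N7 via a parent).
Parents of N7: {N2}.
Enumerating:
  P1: N7 <- N2 -> N3 <- N1 -> N4
  P2: N7 <- N2 -> N8 <- N1 -> N4
That exhausts the simple backdoor paths. Count: 2.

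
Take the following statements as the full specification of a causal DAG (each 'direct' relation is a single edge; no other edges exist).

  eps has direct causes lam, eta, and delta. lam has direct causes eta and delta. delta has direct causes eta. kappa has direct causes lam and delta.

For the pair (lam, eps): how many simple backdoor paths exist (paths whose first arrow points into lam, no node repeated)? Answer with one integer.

4

A backdoor path from lam to eps is any simple undirected path whose first edge points into lam (i.e. leaves lam via a parent).
Parents of lam: {delta, eta}.
Enumerating:
  P1: lam <- eta -> delta -> eps
  P2: lam <- eta -> eps
  P3: lam <- delta <- eta -> eps
  P4: lam <- delta -> eps
That exhausts the simple backdoor paths. Count: 4.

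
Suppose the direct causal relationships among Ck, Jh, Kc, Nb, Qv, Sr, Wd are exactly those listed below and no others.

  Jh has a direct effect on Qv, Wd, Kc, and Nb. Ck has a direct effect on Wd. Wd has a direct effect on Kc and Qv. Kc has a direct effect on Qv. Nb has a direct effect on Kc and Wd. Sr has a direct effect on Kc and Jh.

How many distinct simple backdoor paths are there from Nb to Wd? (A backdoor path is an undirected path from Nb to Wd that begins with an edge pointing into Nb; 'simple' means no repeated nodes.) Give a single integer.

7

A backdoor path from Nb to Wd is any simple undirected path whose first edge points into Nb (i.e. leaves Nb via a parent).
Parents of Nb: {Jh}.
Enumerating:
  P1: Nb <- Jh <- Sr -> Kc <- Wd
  P2: Nb <- Jh <- Sr -> Kc -> Qv <- Wd
  P3: Nb <- Jh -> Wd
  P4: Nb <- Jh -> Kc <- Wd
  P5: Nb <- Jh -> Kc -> Qv <- Wd
  P6: Nb <- Jh -> Qv <- Wd
  P7: Nb <- Jh -> Qv <- Kc <- Wd
That exhausts the simple backdoor paths. Count: 7.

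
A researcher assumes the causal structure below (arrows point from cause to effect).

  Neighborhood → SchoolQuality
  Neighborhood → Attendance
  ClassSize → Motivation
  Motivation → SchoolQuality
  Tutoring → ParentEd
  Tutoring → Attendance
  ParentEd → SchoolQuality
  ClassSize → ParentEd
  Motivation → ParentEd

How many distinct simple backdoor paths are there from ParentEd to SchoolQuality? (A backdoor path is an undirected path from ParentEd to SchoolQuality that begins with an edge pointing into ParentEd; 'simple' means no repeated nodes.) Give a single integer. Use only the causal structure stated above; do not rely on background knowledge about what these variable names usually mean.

A backdoor path from ParentEd to SchoolQuality is any simple undirected path whose first edge points into ParentEd (i.e. leaves ParentEd via a parent).
Parents of ParentEd: {ClassSize, Motivation, Tutoring}.
Enumerating:
  P1: ParentEd <- ClassSize -> Motivation -> SchoolQuality
  P2: ParentEd <- Tutoring -> Attendance <- Neighborhood -> SchoolQuality
  P3: ParentEd <- Motivation -> SchoolQuality
That exhausts the simple backdoor paths. Count: 3.

3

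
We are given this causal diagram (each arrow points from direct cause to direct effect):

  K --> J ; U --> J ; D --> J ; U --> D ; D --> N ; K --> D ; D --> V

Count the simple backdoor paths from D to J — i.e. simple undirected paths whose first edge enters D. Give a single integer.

A backdoor path from D to J is any simple undirected path whose first edge points into D (i.e. leaves D via a parent).
Parents of D: {K, U}.
Enumerating:
  P1: D <- K -> J
  P2: D <- U -> J
That exhausts the simple backdoor paths. Count: 2.

2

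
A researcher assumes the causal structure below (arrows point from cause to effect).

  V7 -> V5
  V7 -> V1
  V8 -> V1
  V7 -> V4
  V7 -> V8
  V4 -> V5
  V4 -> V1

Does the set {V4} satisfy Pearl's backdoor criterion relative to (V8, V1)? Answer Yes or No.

No

Backdoor paths from V8 to V1 (paths whose first edge points into V8):
  P1: V8 <- V7 -> V4 -> V1
  P2: V8 <- V7 -> V1
  P3: V8 <- V7 -> V5 <- V4 -> V1
Condition 1 (no descendant of V8 in the set): holds — descendants of V8 are {V1}; none are in {V4}.
Condition 2 (every backdoor path blocked by {V4}):
  P1: blocked at chain node V4 ∈ conditioning set.
  P2: open — no interior node is in the conditioning set.
  P3: blocked at collider V5 (neither it nor any descendant is in the conditioning set).
{V4} does not satisfy the backdoor criterion.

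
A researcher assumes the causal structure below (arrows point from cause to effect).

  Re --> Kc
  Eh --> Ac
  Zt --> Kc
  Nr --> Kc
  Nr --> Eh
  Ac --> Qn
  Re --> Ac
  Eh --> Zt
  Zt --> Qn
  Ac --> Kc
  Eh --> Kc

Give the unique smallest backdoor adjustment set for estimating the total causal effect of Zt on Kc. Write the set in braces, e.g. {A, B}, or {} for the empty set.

{Eh}

Variables eligible for adjustment (non-descendants of Zt, excluding Zt and Kc): {Ac, Eh, Nr, Re}.
Backdoor paths from Zt to Kc:
  P1: Zt <- Eh <- Nr -> Kc
  P2: Zt <- Eh -> Ac <- Re -> Kc
  P3: Zt <- Eh -> Ac -> Kc
  P4: Zt <- Eh -> Kc
The empty set is not sufficient: P1 (Zt <- Eh <- Nr -> Kc) has no collider blocking it and no conditioned non-collider, so it is open.
Try {Eh}:
  P1: blocked at chain node Eh ∈ conditioning set.
  P2: blocked at fork node Eh ∈ conditioning set.
  P3: blocked at fork node Eh ∈ conditioning set.
  P4: blocked at fork node Eh ∈ conditioning set.
{Eh} contains no descendant of Zt and blocks every backdoor path.
No other singleton works — e.g. {Nr} leaves P3 open — so {Eh} is the unique smallest valid adjustment set.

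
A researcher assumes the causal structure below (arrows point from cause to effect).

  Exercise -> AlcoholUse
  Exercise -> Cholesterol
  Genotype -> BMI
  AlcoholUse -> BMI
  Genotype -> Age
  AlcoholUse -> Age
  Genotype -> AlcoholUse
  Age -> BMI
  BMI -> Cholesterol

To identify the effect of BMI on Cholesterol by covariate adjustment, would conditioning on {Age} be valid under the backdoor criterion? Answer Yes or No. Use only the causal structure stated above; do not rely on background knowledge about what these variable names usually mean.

No

Backdoor paths from BMI to Cholesterol (paths whose first edge points into BMI):
  P1: BMI <- Genotype -> AlcoholUse <- Exercise -> Cholesterol
  P2: BMI <- Genotype -> Age <- AlcoholUse <- Exercise -> Cholesterol
  P3: BMI <- AlcoholUse <- Exercise -> Cholesterol
  P4: BMI <- Age <- Genotype -> AlcoholUse <- Exercise -> Cholesterol
  P5: BMI <- Age <- AlcoholUse <- Exercise -> Cholesterol
Condition 1 (no descendant of BMI in the set): holds — descendants of BMI are {Cholesterol}; none are in {Age}.
Condition 2 (every backdoor path blocked by {Age}):
  P1: open — collider(s) AlcoholUse are conditioned on (or have a conditioned descendant) and no non-collider on the path is in the set.
  P2: open — collider(s) Age are conditioned on (or have a conditioned descendant) and no non-collider on the path is in the set.
  P3: open — no interior node is in the conditioning set.
  P4: blocked at chain node Age ∈ conditioning set.
  P5: blocked at chain node Age ∈ conditioning set.
{Age} does not satisfy the backdoor criterion.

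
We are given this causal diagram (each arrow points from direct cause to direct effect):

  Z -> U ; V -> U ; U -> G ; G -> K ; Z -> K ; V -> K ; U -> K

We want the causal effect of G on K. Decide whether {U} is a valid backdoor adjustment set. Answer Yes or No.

Backdoor paths from G to K (paths whose first edge points into G):
  P1: G <- U <- V -> K
  P2: G <- U <- Z -> K
  P3: G <- U -> K
Condition 1 (no descendant of G in the set): holds — descendants of G are {K}; none are in {U}.
Condition 2 (every backdoor path blocked by {U}):
  P1: blocked at chain node U ∈ conditioning set.
  P2: blocked at chain node U ∈ conditioning set.
  P3: blocked at fork node U ∈ conditioning set.
{U} satisfies the backdoor criterion.

Yes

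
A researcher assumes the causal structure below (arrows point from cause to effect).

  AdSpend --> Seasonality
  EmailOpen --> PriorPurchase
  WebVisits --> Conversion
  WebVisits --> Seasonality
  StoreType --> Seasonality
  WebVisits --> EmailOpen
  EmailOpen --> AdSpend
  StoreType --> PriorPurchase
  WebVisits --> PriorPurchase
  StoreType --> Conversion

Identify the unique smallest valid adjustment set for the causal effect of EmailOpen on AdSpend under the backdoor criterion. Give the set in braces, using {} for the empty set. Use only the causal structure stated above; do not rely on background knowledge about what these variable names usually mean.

Variables eligible for adjustment (non-descendants of EmailOpen, excluding EmailOpen and AdSpend): {Conversion, StoreType, WebVisits}.
Backdoor paths from EmailOpen to AdSpend:
  P1: EmailOpen <- WebVisits -> PriorPurchase <- StoreType -> Seasonality <- AdSpend
  P2: EmailOpen <- WebVisits -> Conversion <- StoreType -> Seasonality <- AdSpend
  P3: EmailOpen <- WebVisits -> Seasonality <- AdSpend
Each backdoor path contains an unconditioned collider, so every path is already blocked with the empty conditioning set:
  P1: blocked at collider PriorPurchase (neither it nor any descendant is in the conditioning set).
  P2: blocked at collider Conversion (neither it nor any descendant is in the conditioning set).
  P3: blocked at collider Seasonality (neither it nor any descendant is in the conditioning set).
The empty set is therefore the unique smallest valid set.

{}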